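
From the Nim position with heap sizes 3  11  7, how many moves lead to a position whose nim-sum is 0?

1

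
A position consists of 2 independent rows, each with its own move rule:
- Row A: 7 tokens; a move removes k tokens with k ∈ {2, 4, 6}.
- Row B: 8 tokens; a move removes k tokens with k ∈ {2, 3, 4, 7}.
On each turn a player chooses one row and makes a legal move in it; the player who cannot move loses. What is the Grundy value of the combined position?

Grundy values for row A (subtraction set {2, 4, 6}):
g(0) = mex{} = 0
g(1) = mex{} = 0
g(2) = mex{0} = 1
g(3) = mex{0} = 1
g(4) = mex{0,1} = 2
g(5) = mex{0,1} = 2
g(6) = mex{0,1,2} = 3
g(7) = mex{0,1,2} = 3
So g(7) = 3.
Grundy values for row B (subtraction set {2, 3, 4, 7}):
k:     0  1  2  3  4  5  6  7  8
g(k):  0  0  1  1  2  2  0  3  1
So g(8) = 1.
By the Sprague-Grundy theorem, the Grundy value of a sum of independent games is the XOR of the component values.
Combined value = 3 XOR 1 = 2.

2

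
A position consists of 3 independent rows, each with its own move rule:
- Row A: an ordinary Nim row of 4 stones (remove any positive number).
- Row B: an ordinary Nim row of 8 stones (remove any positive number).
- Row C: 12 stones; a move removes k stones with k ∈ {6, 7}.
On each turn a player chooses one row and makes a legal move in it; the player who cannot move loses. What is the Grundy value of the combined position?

Row A is a plain Nim row of size 4, so its Grundy value is 4.
Row B is a plain Nim row of size 8, so its Grundy value is 8.
Build the Grundy sequence for row C with g(k) = mex{g(k−s) : s ∈ {6, 7}, s ≤ k}:
g(0) = mex{} = 0
g(1) = mex{} = 0
g(2) = mex{} = 0
g(3) = mex{} = 0
g(4) = mex{} = 0
g(5) = mex{} = 0
g(6) = mex{0} = 1
g(7) = mex{0} = 1
g(8) = mex{0} = 1
g(9) = mex{0} = 1
g(10) = mex{0} = 1
g(11) = mex{0} = 1
g(12) = mex{0,1} = 2
So g(12) = 2.
By the Sprague-Grundy theorem, the Grundy value of a sum of independent games is the XOR of the component values.
Combined value = 4 XOR 8 XOR 2 = 14.

14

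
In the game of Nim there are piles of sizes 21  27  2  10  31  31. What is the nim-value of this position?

Write each in binary and XOR column by column:
  10101  (21)
  11011  (27)
  00010  (2)
  01010  (10)
  11111  (31)
  11111  (31)
  -----
  00110  (6)

6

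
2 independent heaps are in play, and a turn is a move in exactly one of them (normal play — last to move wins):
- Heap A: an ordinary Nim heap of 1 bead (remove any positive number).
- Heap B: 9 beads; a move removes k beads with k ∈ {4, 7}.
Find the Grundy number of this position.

Heap A is a plain Nim heap of size 1, so its Grundy value is 1.
For heap B, compute g(0), g(1), … with moves {4, 7}:
k:     0  1  2  3  4  5  6  7  8  9
g(k):  0  0  0  0  1  1  1  1  2  2
So g(9) = 2.
By the Sprague-Grundy theorem, the Grundy value of a sum of independent games is the XOR of the component values.
Combined value = 1 ⊕ 2 = 3.

3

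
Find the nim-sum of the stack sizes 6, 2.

4

Compute the nim-sum pairwise:
6 XOR 2 = 4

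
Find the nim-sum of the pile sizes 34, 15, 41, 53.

49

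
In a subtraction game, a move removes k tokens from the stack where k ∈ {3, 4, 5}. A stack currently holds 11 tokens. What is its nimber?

Grundy values for subtraction set {3, 4, 5}:
k:     0  1  2  3  4  5  6  7  8  9 10 11
g(k):  0  0  0  1  1  1  2  2  0  0  0  1
So g(11) = 1.

1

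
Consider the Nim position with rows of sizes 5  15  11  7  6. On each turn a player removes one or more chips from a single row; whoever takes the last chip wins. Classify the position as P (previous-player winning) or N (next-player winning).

P-position

Write each in binary and XOR column by column:
  0101  (5)
  1111  (15)
  1011  (11)
  0111  (7)
  0110  (6)
  ----
  0000  (0)
The nim-sum is 0, so this is a P-position: the player to move is in a losing position under optimal play.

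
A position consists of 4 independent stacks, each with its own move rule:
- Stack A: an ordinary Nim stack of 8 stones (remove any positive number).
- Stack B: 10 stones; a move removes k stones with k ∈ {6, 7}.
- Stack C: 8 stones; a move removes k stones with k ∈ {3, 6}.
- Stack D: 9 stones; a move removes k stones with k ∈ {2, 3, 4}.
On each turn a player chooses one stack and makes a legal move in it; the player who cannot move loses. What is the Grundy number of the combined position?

10

Stack A is a plain Nim stack of size 8, so its Grundy value is 8.
Build the Grundy sequence for stack B with g(k) = mex{g(k−s) : s ∈ {6, 7}, s ≤ k}:
g(0) = mex{} = 0
g(1) = mex{} = 0
g(2) = mex{} = 0
g(3) = mex{} = 0
g(4) = mex{} = 0
g(5) = mex{} = 0
g(6) = mex{0} = 1
g(7) = mex{0} = 1
g(8) = mex{0} = 1
g(9) = mex{0} = 1
g(10) = mex{0} = 1
So g(10) = 1.
Build the Grundy sequence for stack C with g(k) = mex{g(k−s) : s ∈ {3, 6}, s ≤ k}:
k:     0  1  2  3  4  5  6  7  8
g(k):  0  0  0  1  1  1  2  2  2
So g(8) = 2.
For stack D, compute g(0), g(1), … with moves {2, 3, 4}:
k:     0  1  2  3  4  5  6  7  8  9
g(k):  0  0  1  1  2  2  0  0  1  1
So g(9) = 1.
By the Sprague-Grundy theorem, the Grundy value of a sum of independent games is the XOR of the component values.
Combined value = 8 ⊕ 1 ⊕ 2 ⊕ 1 = 10.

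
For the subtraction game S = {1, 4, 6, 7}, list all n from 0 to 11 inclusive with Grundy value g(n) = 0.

0, 2, 5, 10

Compute g(0), g(1), … for moves {1, 4, 6, 7}:
g(0) = mex{} = 0
g(1) = mex{0} = 1
g(2) = mex{1} = 0
g(3) = mex{0} = 1
g(4) = mex{0,1} = 2
g(5) = mex{1,2} = 0
g(6) = mex{0} = 1
g(7) = mex{0,1} = 2
g(8) = mex{0,1,2} = 3
g(9) = mex{0,1,3} = 2
g(10) = mex{1,2} = 0
g(11) = mex{0,2} = 1
The P-positions (g = 0) in 0..11 are 0, 2, 5, 10.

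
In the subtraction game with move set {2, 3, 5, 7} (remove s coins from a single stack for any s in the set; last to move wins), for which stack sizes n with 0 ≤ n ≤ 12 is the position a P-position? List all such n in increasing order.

0, 1, 9, 10

Grundy values for subtraction set {2, 3, 5, 7}:
g(0) = mex{} = 0
g(1) = mex{} = 0
g(2) = mex{0} = 1
g(3) = mex{0} = 1
g(4) = mex{0,1} = 2
g(5) = mex{0,1} = 2
g(6) = mex{0,1,2} = 3
g(7) = mex{0,1,2} = 3
g(8) = mex{0,1,2,3} = 4
g(9) = mex{1,2,3} = 0
g(10) = mex{1,2,3,4} = 0
g(11) = mex{0,2,3,4} = 1
g(12) = mex{0,2,3} = 1
The P-positions (g = 0) in 0..12 are 0, 1, 9, 10.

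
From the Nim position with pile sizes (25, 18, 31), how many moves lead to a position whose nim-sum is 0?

3

Bitwise XOR of the heap sizes:
  11001  (25)
  10010  (18)
  11111  (31)
  -----
  10100  (20)
The overall nim-sum is X = 20. A pile of size p has a winning move iff p XOR X < p (reduce it to p XOR X).
  25: 25 XOR 20 = 13 < 25 — winning move (to 13).
  18: 18 XOR 20 = 6 < 18 — winning move (to 6).
  31: 31 XOR 20 = 11 < 31 — winning move (to 11).
That gives 3 winning moves.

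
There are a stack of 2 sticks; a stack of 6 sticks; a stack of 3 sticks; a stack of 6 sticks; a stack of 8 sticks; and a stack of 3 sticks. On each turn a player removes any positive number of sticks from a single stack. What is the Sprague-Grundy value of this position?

Bitwise XOR of the heap sizes:
  0010  (2)
  0110  (6)
  0011  (3)
  0110  (6)
  1000  (8)
  0011  (3)
  ----
  1010  (10)

10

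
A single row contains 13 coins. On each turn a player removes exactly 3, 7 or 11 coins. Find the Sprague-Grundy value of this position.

Compute g(0), g(1), … for moves {3, 7, 11}:
k:     0  1  2  3  4  5  6  7  8  9 10 11 12 13
g(k):  0  0  0  1  1  1  0  2  2  1  0  3  2  1
So g(13) = 1.

1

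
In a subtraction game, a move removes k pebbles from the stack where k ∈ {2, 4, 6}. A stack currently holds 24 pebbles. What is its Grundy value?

Build the Grundy sequence with g(k) = mex{g(k−s) : s ∈ {2, 4, 6}, s ≤ k}:
k:     0  1  2  3  4  5  6  7  8  9 10 11 12 13 14 15 16 17 18 19 20 21 22 23 24
g(k):  0  0  1  1  2  2  3  3  0  0  1  1  2  2  3  3  0  0  1  1  2  2  3  3  0
So g(24) = 0.

0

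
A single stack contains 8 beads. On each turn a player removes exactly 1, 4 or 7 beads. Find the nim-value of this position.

Build the Grundy sequence with g(k) = mex{g(k−s) : s ∈ {1, 4, 7}, s ≤ k}:
g(0) = mex{} = 0
g(1) = mex{0} = 1
g(2) = mex{1} = 0
g(3) = mex{0} = 1
g(4) = mex{0,1} = 2
g(5) = mex{1,2} = 0
g(6) = mex{0} = 1
g(7) = mex{0,1} = 2
g(8) = mex{1,2} = 0
So g(8) = 0.

0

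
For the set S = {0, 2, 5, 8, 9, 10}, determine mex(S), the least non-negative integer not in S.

1

0 is in the set but 1 is not, so the mex is 1.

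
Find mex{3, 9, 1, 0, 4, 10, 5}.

The values 0, 1 are all present; 2 is the first non-negative integer missing from the set.

2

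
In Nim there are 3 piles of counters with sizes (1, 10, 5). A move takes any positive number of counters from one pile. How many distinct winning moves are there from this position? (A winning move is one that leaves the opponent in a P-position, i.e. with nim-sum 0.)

1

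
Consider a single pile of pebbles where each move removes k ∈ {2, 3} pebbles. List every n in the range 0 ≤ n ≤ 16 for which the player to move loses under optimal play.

0, 1, 5, 6, 10, 11, 15, 16

Build the Grundy sequence with g(k) = mex{g(k−s) : s ∈ {2, 3}, s ≤ k}:
k:     0  1  2  3  4  5  6  7  8  9 10 11 12 13 14 15 16
g(k):  0  0  1  1  2  0  0  1  1  2  0  0  1  1  2  0  0
The P-positions (g = 0) in 0..16 are 0, 1, 5, 6, 10, 11, 15, 16.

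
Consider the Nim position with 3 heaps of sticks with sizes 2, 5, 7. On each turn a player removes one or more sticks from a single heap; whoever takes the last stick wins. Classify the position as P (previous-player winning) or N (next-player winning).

In binary:
  010  (2)
  101  (5)
  111  (7)
  ---
  000  (0)
The nim-sum is 0, so this is a P-position: the player to move is in a losing position under optimal play.

P-position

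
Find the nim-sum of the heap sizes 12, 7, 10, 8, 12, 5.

0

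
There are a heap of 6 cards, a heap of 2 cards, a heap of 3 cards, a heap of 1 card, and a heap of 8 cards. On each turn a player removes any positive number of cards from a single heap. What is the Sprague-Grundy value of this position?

In binary:
  0110  (6)
  0010  (2)
  0011  (3)
  0001  (1)
  1000  (8)
  ----
  1110  (14)

14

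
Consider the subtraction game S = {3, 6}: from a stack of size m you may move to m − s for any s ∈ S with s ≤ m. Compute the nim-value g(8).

2

Build the Grundy sequence with g(k) = mex{g(k−s) : s ∈ {3, 6}, s ≤ k}:
g(0) = mex{} = 0
g(1) = mex{} = 0
g(2) = mex{} = 0
g(3) = mex{0} = 1
g(4) = mex{0} = 1
g(5) = mex{0} = 1
g(6) = mex{0,1} = 2
g(7) = mex{0,1} = 2
g(8) = mex{0,1} = 2
So g(8) = 2.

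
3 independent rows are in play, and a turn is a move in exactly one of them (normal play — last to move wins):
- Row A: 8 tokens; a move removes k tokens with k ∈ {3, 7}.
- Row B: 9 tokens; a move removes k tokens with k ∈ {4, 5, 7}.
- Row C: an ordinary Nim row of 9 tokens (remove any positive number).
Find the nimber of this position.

Build the Grundy sequence for row A with g(k) = mex{g(k−s) : s ∈ {3, 7}, s ≤ k}:
g(0) = mex{} = 0
g(1) = mex{} = 0
g(2) = mex{} = 0
g(3) = mex{0} = 1
g(4) = mex{0} = 1
g(5) = mex{0} = 1
g(6) = mex{1} = 0
g(7) = mex{0,1} = 2
g(8) = mex{0,1} = 2
So g(8) = 2.
Grundy values for row B (subtraction set {4, 5, 7}):
g(0) = mex{} = 0
g(1) = mex{} = 0
g(2) = mex{} = 0
g(3) = mex{} = 0
g(4) = mex{0} = 1
g(5) = mex{0} = 1
g(6) = mex{0} = 1
g(7) = mex{0} = 1
g(8) = mex{0,1} = 2
g(9) = mex{0,1} = 2
So g(9) = 2.
Row C is a plain Nim row of size 9, so its Grundy value is 9.
By the Sprague-Grundy theorem, the Grundy value of a sum of independent games is the XOR of the component values.
Combined value = 2 XOR 2 XOR 9 = 9.

9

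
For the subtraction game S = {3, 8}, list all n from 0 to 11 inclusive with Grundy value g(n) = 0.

Compute g(0), g(1), … for moves {3, 8}:
g(0) = mex{} = 0
g(1) = mex{} = 0
g(2) = mex{} = 0
g(3) = mex{0} = 1
g(4) = mex{0} = 1
g(5) = mex{0} = 1
g(6) = mex{1} = 0
g(7) = mex{1} = 0
g(8) = mex{0,1} = 2
g(9) = mex{0} = 1
g(10) = mex{0} = 1
g(11) = mex{1,2} = 0
The P-positions (g = 0) in 0..11 are 0, 1, 2, 6, 7, 11.

0, 1, 2, 6, 7, 11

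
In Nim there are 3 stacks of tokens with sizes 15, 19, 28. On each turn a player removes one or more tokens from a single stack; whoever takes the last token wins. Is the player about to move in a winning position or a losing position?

Losing position

Compute the nim-sum pairwise:
15 ⊕ 19 = 28
28 ⊕ 28 = 0
The nim-sum is 0, so this is a P-position: the player to move is in a losing position under optimal play.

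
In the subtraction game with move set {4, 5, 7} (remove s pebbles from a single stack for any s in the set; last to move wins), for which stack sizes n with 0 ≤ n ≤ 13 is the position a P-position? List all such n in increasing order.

Grundy values for subtraction set {4, 5, 7}:
k:     0  1  2  3  4  5  6  7  8  9 10 11 12 13
g(k):  0  0  0  0  1  1  1  1  2  2  2  0  0  0
The P-positions (g = 0) in 0..13 are 0, 1, 2, 3, 11, 12, 13.

0, 1, 2, 3, 11, 12, 13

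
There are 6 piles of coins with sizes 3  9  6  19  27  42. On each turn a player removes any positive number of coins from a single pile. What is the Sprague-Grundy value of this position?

46

Compute the nim-sum pairwise:
3 ^ 9 = 10
10 ^ 6 = 12
12 ^ 19 = 31
31 ^ 27 = 4
4 ^ 42 = 46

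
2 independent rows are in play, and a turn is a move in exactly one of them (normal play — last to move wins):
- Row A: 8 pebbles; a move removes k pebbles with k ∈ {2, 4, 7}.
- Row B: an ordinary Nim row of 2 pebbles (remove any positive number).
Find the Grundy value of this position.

For row A, compute g(0), g(1), … with moves {2, 4, 7}:
k:     0  1  2  3  4  5  6  7  8
g(k):  0  0  1  1  2  2  0  3  1
So g(8) = 1.
Row B is a plain Nim row of size 2, so its Grundy value is 2.
By the Sprague-Grundy theorem, the Grundy value of a sum of independent games is the XOR of the component values.
Combined value = 1 XOR 2 = 3.

3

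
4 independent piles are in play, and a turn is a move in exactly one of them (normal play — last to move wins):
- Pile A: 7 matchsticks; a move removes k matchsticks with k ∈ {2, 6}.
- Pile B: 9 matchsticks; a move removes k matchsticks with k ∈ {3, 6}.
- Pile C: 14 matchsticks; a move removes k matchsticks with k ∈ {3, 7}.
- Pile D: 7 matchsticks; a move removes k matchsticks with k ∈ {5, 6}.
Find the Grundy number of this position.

1

Build the Grundy sequence for pile A with g(k) = mex{g(k−s) : s ∈ {2, 6}, s ≤ k}:
k:     0  1  2  3  4  5  6  7
g(k):  0  0  1  1  0  0  1  1
So g(7) = 1.
For pile B, compute g(0), g(1), … with moves {3, 6}:
k:     0  1  2  3  4  5  6  7  8  9
g(k):  0  0  0  1  1  1  2  2  2  0
So g(9) = 0.
Build the Grundy sequence for pile C with g(k) = mex{g(k−s) : s ∈ {3, 7}, s ≤ k}:
g(0) = mex{} = 0
g(1) = mex{} = 0
g(2) = mex{} = 0
g(3) = mex{0} = 1
g(4) = mex{0} = 1
g(5) = mex{0} = 1
g(6) = mex{1} = 0
g(7) = mex{0,1} = 2
g(8) = mex{0,1} = 2
g(9) = mex{0} = 1
g(10) = mex{1,2} = 0
g(11) = mex{1,2} = 0
g(12) = mex{1} = 0
g(13) = mex{0} = 1
g(14) = mex{0,2} = 1
So g(14) = 1.
Grundy values for pile D (subtraction set {5, 6}):
k:     0  1  2  3  4  5  6  7
g(k):  0  0  0  0  0  1  1  1
So g(7) = 1.
The value of a disjunctive sum is the nim-sum of the parts.
Combined value = 1 ⊕ 0 ⊕ 1 ⊕ 1 = 1.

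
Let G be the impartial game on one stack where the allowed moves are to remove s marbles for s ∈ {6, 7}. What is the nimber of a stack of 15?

0

Build the Grundy sequence with g(k) = mex{g(k−s) : s ∈ {6, 7}, s ≤ k}:
k:     0  1  2  3  4  5  6  7  8  9 10 11 12 13 14 15
g(k):  0  0  0  0  0  0  1  1  1  1  1  1  2  0  0  0
So g(15) = 0.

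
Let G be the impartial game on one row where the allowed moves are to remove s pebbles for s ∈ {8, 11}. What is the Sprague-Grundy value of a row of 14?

1

Compute g(0), g(1), … for moves {8, 11}:
k:     0  1  2  3  4  5  6  7  8  9 10 11 12 13 14
g(k):  0  0  0  0  0  0  0  0  1  1  1  1  1  1  1
So g(14) = 1.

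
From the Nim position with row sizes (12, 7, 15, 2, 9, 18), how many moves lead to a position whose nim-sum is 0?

Nim-sum: 12 ^ 7 ^ 15 ^ 2 ^ 9 ^ 18 = 29.
The overall nim-sum is X = 29. A row of size p has a winning move iff p XOR X < p (reduce it to p XOR X).
  12: 12 XOR 29 = 17 ≥ 12 — no move.
  7: 7 XOR 29 = 26 ≥ 7 — no move.
  15: 15 XOR 29 = 18 ≥ 15 — no move.
  2: 2 XOR 29 = 31 ≥ 2 — no move.
  9: 9 XOR 29 = 20 ≥ 9 — no move.
  18: 18 XOR 29 = 15 < 18 — winning move (to 15).
That gives 1 winning move.

1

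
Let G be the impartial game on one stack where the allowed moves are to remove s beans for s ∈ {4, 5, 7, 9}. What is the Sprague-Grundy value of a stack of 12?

3

Compute g(0), g(1), … for moves {4, 5, 7, 9}:
g(0) = mex{} = 0
g(1) = mex{} = 0
g(2) = mex{} = 0
g(3) = mex{} = 0
g(4) = mex{0} = 1
g(5) = mex{0} = 1
g(6) = mex{0} = 1
g(7) = mex{0} = 1
g(8) = mex{0,1} = 2
g(9) = mex{0,1} = 2
g(10) = mex{0,1} = 2
g(11) = mex{0,1} = 2
g(12) = mex{0,1,2} = 3
So g(12) = 3.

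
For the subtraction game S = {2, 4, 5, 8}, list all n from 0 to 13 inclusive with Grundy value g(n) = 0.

0, 1, 7, 10, 13

Compute g(0), g(1), … for moves {2, 4, 5, 8}:
g(0) = mex{} = 0
g(1) = mex{} = 0
g(2) = mex{0} = 1
g(3) = mex{0} = 1
g(4) = mex{0,1} = 2
g(5) = mex{0,1} = 2
g(6) = mex{0,1,2} = 3
g(7) = mex{1,2} = 0
g(8) = mex{0,1,2,3} = 4
g(9) = mex{0,2} = 1
g(10) = mex{1,2,3,4} = 0
g(11) = mex{0,1,3} = 2
g(12) = mex{0,2,4} = 1
g(13) = mex{1,2,4} = 0
The P-positions (g = 0) in 0..13 are 0, 1, 7, 10, 13.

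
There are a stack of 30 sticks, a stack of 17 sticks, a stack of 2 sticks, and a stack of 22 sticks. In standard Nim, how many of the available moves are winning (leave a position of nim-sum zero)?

3

In binary:
  11110  (30)
  10001  (17)
  00010  (2)
  10110  (22)
  -----
  11011  (27)
The overall nim-sum is X = 27. A stack of size p has a winning move iff p XOR X < p (reduce it to p XOR X).
  30: 30 XOR 27 = 5 < 30 — winning move (to 5).
  17: 17 XOR 27 = 10 < 17 — winning move (to 10).
  2: 2 XOR 27 = 25 ≥ 2 — no move.
  22: 22 XOR 27 = 13 < 22 — winning move (to 13).
That gives 3 winning moves.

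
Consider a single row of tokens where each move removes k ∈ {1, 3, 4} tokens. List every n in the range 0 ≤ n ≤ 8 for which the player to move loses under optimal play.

0, 2, 7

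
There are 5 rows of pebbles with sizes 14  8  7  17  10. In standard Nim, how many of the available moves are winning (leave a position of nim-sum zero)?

Bitwise XOR of the heap sizes:
  01110  (14)
  01000  (8)
  00111  (7)
  10001  (17)
  01010  (10)
  -----
  11010  (26)
The overall nim-sum is X = 26. A row of size p has a winning move iff p XOR X < p (reduce it to p XOR X).
  14: 14 XOR 26 = 20 ≥ 14 — no move.
  8: 8 XOR 26 = 18 ≥ 8 — no move.
  7: 7 XOR 26 = 29 ≥ 7 — no move.
  17: 17 XOR 26 = 11 < 17 — winning move (to 11).
  10: 10 XOR 26 = 16 ≥ 10 — no move.
That gives 1 winning move.

1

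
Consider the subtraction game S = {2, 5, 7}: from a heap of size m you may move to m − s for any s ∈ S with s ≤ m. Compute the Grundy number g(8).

2

Grundy values for subtraction set {2, 5, 7}:
g(0) = mex{} = 0
g(1) = mex{} = 0
g(2) = mex{0} = 1
g(3) = mex{0} = 1
g(4) = mex{1} = 0
g(5) = mex{0,1} = 2
g(6) = mex{0} = 1
g(7) = mex{0,1,2} = 3
g(8) = mex{0,1} = 2
So g(8) = 2.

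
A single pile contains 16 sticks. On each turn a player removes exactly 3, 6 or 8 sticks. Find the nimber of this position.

1

Build the Grundy sequence with g(k) = mex{g(k−s) : s ∈ {3, 6, 8}, s ≤ k}:
k:     0  1  2  3  4  5  6  7  8  9 10 11 12 13 14 15 16
g(k):  0  0  0  1  1  1  2  2  2  3  3  0  0  0  1  1  1
So g(16) = 1.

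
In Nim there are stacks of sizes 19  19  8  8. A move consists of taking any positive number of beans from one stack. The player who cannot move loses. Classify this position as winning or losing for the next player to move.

Write each in binary and XOR column by column:
  10011  (19)
  10011  (19)
  01000  (8)
  01000  (8)
  -----
  00000  (0)
The nim-sum is 0, so this is a P-position: the player to move is in a losing position under optimal play.

Losing position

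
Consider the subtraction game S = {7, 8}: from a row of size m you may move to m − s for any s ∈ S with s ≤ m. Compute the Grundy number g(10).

1

Compute g(0), g(1), … for moves {7, 8}:
g(0) = mex{} = 0
g(1) = mex{} = 0
g(2) = mex{} = 0
g(3) = mex{} = 0
g(4) = mex{} = 0
g(5) = mex{} = 0
g(6) = mex{} = 0
g(7) = mex{0} = 1
g(8) = mex{0} = 1
g(9) = mex{0} = 1
g(10) = mex{0} = 1
So g(10) = 1.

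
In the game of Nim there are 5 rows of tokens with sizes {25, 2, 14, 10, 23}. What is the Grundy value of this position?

Nim-sum: 25 ^ 2 ^ 14 ^ 10 ^ 23 = 8.

8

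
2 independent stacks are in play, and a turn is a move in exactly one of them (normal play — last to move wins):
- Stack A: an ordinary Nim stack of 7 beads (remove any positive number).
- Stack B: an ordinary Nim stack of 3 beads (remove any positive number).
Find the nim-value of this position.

4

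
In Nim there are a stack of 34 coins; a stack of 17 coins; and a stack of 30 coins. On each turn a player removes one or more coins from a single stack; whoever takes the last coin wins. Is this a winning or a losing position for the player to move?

Winning position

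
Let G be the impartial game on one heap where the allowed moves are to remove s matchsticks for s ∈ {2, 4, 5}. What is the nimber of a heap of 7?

Build the Grundy sequence with g(k) = mex{g(k−s) : s ∈ {2, 4, 5}, s ≤ k}:
k:     0  1  2  3  4  5  6  7
g(k):  0  0  1  1  2  2  3  0
So g(7) = 0.

0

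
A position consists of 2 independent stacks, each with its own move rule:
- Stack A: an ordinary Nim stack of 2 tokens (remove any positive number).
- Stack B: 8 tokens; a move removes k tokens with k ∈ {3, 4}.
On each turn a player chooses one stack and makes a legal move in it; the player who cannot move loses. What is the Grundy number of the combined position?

Stack A is a plain Nim stack of size 2, so its Grundy value is 2.
Build the Grundy sequence for stack B with g(k) = mex{g(k−s) : s ∈ {3, 4}, s ≤ k}:
k:     0  1  2  3  4  5  6  7  8
g(k):  0  0  0  1  1  1  2  0  0
So g(8) = 0.
By the Sprague-Grundy theorem, the Grundy value of a sum of independent games is the XOR of the component values.
Combined value = 2 ⊕ 0 = 2.

2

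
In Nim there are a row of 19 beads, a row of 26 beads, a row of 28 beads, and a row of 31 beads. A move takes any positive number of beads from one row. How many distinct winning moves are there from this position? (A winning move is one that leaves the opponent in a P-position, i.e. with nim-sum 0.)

3

Compute the nim-sum pairwise:
19 ^ 26 = 9
9 ^ 28 = 21
21 ^ 31 = 10
The overall nim-sum is X = 10. A row of size p has a winning move iff p XOR X < p (reduce it to p XOR X).
  19: 19 XOR 10 = 25 ≥ 19 — no move.
  26: 26 XOR 10 = 16 < 26 — winning move (to 16).
  28: 28 XOR 10 = 22 < 28 — winning move (to 22).
  31: 31 XOR 10 = 21 < 31 — winning move (to 21).
That gives 3 winning moves.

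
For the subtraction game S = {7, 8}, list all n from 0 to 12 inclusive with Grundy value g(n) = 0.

0, 1, 2, 3, 4, 5, 6

Grundy values for subtraction set {7, 8}:
g(0) = mex{} = 0
g(1) = mex{} = 0
g(2) = mex{} = 0
g(3) = mex{} = 0
g(4) = mex{} = 0
g(5) = mex{} = 0
g(6) = mex{} = 0
g(7) = mex{0} = 1
g(8) = mex{0} = 1
g(9) = mex{0} = 1
g(10) = mex{0} = 1
g(11) = mex{0} = 1
g(12) = mex{0} = 1
The P-positions (g = 0) in 0..12 are 0, 1, 2, 3, 4, 5, 6.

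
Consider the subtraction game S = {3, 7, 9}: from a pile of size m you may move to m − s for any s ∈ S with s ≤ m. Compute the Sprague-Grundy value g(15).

1

Build the Grundy sequence with g(k) = mex{g(k−s) : s ∈ {3, 7, 9}, s ≤ k}:
k:     0  1  2  3  4  5  6  7  8  9 10 11 12 13 14 15
g(k):  0  0  0  1  1  1  0  2  2  1  3  3  0  2  0  1
So g(15) = 1.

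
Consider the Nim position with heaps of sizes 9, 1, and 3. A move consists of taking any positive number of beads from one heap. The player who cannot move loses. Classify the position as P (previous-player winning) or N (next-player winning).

N-position

Bitwise XOR of the heap sizes:
  1001  (9)
  0001  (1)
  0011  (3)
  ----
  1011  (11)
The nim-sum is 11 ≠ 0, so this is an N-position: the player to move can win.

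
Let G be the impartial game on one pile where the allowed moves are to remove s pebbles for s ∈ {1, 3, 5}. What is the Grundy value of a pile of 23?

1

Build the Grundy sequence with g(k) = mex{g(k−s) : s ∈ {1, 3, 5}, s ≤ k}:
k:     0  1  2  3  4  5  6  7  8  9 10 11 12 13 14 15 16 17 18 19 20 21 22 23
g(k):  0  1  0  1  0  1  0  1  0  1  0  1  0  1  0  1  0  1  0  1  0  1  0  1
So g(23) = 1.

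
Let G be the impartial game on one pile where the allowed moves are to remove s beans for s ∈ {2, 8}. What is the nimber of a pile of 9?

2

Build the Grundy sequence with g(k) = mex{g(k−s) : s ∈ {2, 8}, s ≤ k}:
g(0) = mex{} = 0
g(1) = mex{} = 0
g(2) = mex{0} = 1
g(3) = mex{0} = 1
g(4) = mex{1} = 0
g(5) = mex{1} = 0
g(6) = mex{0} = 1
g(7) = mex{0} = 1
g(8) = mex{0,1} = 2
g(9) = mex{0,1} = 2
So g(9) = 2.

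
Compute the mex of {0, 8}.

0 is in the set but 1 is not, so the mex is 1.

1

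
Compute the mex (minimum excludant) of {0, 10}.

0 is in the set but 1 is not, so the mex is 1.

1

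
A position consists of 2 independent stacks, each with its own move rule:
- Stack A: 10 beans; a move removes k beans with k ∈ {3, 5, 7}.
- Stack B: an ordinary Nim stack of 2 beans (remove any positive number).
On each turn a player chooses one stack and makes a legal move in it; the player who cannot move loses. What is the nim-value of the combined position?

2

Build the Grundy sequence for stack A with g(k) = mex{g(k−s) : s ∈ {3, 5, 7}, s ≤ k}:
k:     0  1  2  3  4  5  6  7  8  9 10
g(k):  0  0  0  1  1  1  2  2  2  3  0
So g(10) = 0.
Stack B is a plain Nim stack of size 2, so its Grundy value is 2.
The value of a disjunctive sum is the nim-sum of the parts.
Combined value = 0 XOR 2 = 2.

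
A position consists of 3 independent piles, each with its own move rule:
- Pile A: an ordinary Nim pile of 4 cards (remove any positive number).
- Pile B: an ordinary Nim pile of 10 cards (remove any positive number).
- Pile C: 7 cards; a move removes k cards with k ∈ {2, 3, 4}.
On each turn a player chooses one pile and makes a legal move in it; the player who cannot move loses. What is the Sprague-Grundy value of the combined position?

Pile A is a plain Nim pile of size 4, so its Grundy value is 4.
Pile B is a plain Nim pile of size 10, so its Grundy value is 10.
Grundy values for pile C (subtraction set {2, 3, 4}):
k:     0  1  2  3  4  5  6  7
g(k):  0  0  1  1  2  2  0  0
So g(7) = 0.
By the Sprague-Grundy theorem, the Grundy value of a sum of independent games is the XOR of the component values.
Combined value = 4 XOR 10 XOR 0 = 14.

14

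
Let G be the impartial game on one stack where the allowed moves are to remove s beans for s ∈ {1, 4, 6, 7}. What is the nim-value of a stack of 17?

2

Compute g(0), g(1), … for moves {1, 4, 6, 7}:
k:     0  1  2  3  4  5  6  7  8  9 10 11 12 13 14 15 16 17
g(k):  0  1  0  1  2  0  1  2  3  2  0  1  2  0  1  0  1  2
So g(17) = 2.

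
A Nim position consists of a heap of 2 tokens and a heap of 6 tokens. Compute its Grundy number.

4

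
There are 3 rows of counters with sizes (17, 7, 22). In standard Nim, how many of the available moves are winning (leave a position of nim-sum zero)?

0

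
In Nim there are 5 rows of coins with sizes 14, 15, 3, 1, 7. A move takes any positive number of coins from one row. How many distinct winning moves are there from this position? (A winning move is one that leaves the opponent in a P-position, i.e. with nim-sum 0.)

Nim-sum: 14 XOR 15 XOR 3 XOR 1 XOR 7 = 4.
The overall nim-sum is X = 4. A row of size p has a winning move iff p XOR X < p (reduce it to p XOR X).
  14: 14 XOR 4 = 10 < 14 — winning move (to 10).
  15: 15 XOR 4 = 11 < 15 — winning move (to 11).
  3: 3 XOR 4 = 7 ≥ 3 — no move.
  1: 1 XOR 4 = 5 ≥ 1 — no move.
  7: 7 XOR 4 = 3 < 7 — winning move (to 3).
That gives 3 winning moves.

3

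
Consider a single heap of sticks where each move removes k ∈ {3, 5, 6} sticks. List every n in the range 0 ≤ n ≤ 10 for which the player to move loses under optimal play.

Compute g(0), g(1), … for moves {3, 5, 6}:
k:     0  1  2  3  4  5  6  7  8  9 10
g(k):  0  0  0  1  1  1  2  2  2  0  0
The P-positions (g = 0) in 0..10 are 0, 1, 2, 9, 10.

0, 1, 2, 9, 10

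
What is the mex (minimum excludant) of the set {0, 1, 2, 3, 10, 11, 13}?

4

The values 0, 1, 2, 3 are all present; 4 is the first non-negative integer missing from the set.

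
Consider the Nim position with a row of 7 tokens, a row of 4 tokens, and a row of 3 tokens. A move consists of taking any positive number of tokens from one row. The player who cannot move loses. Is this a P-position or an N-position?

P-position

Compute the nim-sum pairwise:
7 XOR 4 = 3
3 XOR 3 = 0
The nim-sum is 0, so this is a P-position: the player to move is in a losing position under optimal play.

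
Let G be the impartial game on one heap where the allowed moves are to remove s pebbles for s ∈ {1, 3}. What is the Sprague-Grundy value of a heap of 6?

0

Compute g(0), g(1), … for moves {1, 3}:
k:     0  1  2  3  4  5  6
g(k):  0  1  0  1  0  1  0
So g(6) = 0.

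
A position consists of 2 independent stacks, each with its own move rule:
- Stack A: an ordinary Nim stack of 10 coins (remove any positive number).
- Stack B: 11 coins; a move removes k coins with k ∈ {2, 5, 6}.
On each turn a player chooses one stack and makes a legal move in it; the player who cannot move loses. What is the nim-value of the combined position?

10

Stack A is a plain Nim stack of size 10, so its Grundy value is 10.
Grundy values for stack B (subtraction set {2, 5, 6}):
k:     0  1  2  3  4  5  6  7  8  9 10 11
g(k):  0  0  1  1  0  2  1  3  0  2  1  0
So g(11) = 0.
By the Sprague-Grundy theorem, the Grundy value of a sum of independent games is the XOR of the component values.
Combined value = 10 XOR 0 = 10.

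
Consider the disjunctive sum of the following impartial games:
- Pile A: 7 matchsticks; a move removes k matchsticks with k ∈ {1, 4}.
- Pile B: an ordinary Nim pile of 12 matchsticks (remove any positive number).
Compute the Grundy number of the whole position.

Grundy values for pile A (subtraction set {1, 4}):
g(0) = mex{} = 0
g(1) = mex{0} = 1
g(2) = mex{1} = 0
g(3) = mex{0} = 1
g(4) = mex{0,1} = 2
g(5) = mex{1,2} = 0
g(6) = mex{0} = 1
g(7) = mex{1} = 0
So g(7) = 0.
Pile B is a plain Nim pile of size 12, so its Grundy value is 12.
By the Sprague-Grundy theorem, the Grundy value of a sum of independent games is the XOR of the component values.
Combined value = 0 ⊕ 12 = 12.

12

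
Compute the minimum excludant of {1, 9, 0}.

The values 0, 1 are all present; 2 is the first non-negative integer missing from the set.

2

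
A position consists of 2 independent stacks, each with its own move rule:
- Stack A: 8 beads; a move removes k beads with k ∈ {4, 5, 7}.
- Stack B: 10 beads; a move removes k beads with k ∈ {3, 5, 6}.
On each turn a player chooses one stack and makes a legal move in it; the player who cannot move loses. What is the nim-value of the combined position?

2

For stack A, compute g(0), g(1), … with moves {4, 5, 7}:
g(0) = mex{} = 0
g(1) = mex{} = 0
g(2) = mex{} = 0
g(3) = mex{} = 0
g(4) = mex{0} = 1
g(5) = mex{0} = 1
g(6) = mex{0} = 1
g(7) = mex{0} = 1
g(8) = mex{0,1} = 2
So g(8) = 2.
Build the Grundy sequence for stack B with g(k) = mex{g(k−s) : s ∈ {3, 5, 6}, s ≤ k}:
k:     0  1  2  3  4  5  6  7  8  9 10
g(k):  0  0  0  1  1  1  2  2  2  0  0
So g(10) = 0.
The value of a disjunctive sum is the nim-sum of the parts.
Combined value = 2 XOR 0 = 2.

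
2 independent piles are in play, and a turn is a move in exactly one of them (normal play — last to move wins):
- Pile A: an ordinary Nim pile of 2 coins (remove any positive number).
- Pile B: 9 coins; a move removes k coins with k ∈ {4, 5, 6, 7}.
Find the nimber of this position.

0

Pile A is a plain Nim pile of size 2, so its Grundy value is 2.
Build the Grundy sequence for pile B with g(k) = mex{g(k−s) : s ∈ {4, 5, 6, 7}, s ≤ k}:
g(0) = mex{} = 0
g(1) = mex{} = 0
g(2) = mex{} = 0
g(3) = mex{} = 0
g(4) = mex{0} = 1
g(5) = mex{0} = 1
g(6) = mex{0} = 1
g(7) = mex{0} = 1
g(8) = mex{0,1} = 2
g(9) = mex{0,1} = 2
So g(9) = 2.
By the Sprague-Grundy theorem, the Grundy value of a sum of independent games is the XOR of the component values.
Combined value = 2 XOR 2 = 0.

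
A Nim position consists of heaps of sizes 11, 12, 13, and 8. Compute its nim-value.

Compute the nim-sum pairwise:
11 XOR 12 = 7
7 XOR 13 = 10
10 XOR 8 = 2

2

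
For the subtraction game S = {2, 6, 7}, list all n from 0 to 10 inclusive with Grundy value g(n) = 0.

Grundy values for subtraction set {2, 6, 7}:
k:     0  1  2  3  4  5  6  7  8  9 10
g(k):  0  0  1  1  0  0  1  1  2  0  3
The P-positions (g = 0) in 0..10 are 0, 1, 4, 5, 9.

0, 1, 4, 5, 9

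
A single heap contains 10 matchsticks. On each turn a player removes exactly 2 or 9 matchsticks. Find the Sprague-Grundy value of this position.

1

Build the Grundy sequence with g(k) = mex{g(k−s) : s ∈ {2, 9}, s ≤ k}:
g(0) = mex{} = 0
g(1) = mex{} = 0
g(2) = mex{0} = 1
g(3) = mex{0} = 1
g(4) = mex{1} = 0
g(5) = mex{1} = 0
g(6) = mex{0} = 1
g(7) = mex{0} = 1
g(8) = mex{1} = 0
g(9) = mex{0,1} = 2
g(10) = mex{0} = 1
So g(10) = 1.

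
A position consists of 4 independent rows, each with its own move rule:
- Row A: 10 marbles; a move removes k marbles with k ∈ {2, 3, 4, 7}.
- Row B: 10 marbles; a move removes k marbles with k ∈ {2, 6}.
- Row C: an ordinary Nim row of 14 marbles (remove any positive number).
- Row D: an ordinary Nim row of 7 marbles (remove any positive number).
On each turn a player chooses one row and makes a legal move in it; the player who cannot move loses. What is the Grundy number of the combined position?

Grundy values for row A (subtraction set {2, 3, 4, 7}):
g(0) = mex{} = 0
g(1) = mex{} = 0
g(2) = mex{0} = 1
g(3) = mex{0} = 1
g(4) = mex{0,1} = 2
g(5) = mex{0,1} = 2
g(6) = mex{1,2} = 0
g(7) = mex{0,1,2} = 3
g(8) = mex{0,2} = 1
g(9) = mex{0,1,2,3} = 4
g(10) = mex{0,1,3} = 2
So g(10) = 2.
For row B, compute g(0), g(1), … with moves {2, 6}:
g(0) = mex{} = 0
g(1) = mex{} = 0
g(2) = mex{0} = 1
g(3) = mex{0} = 1
g(4) = mex{1} = 0
g(5) = mex{1} = 0
g(6) = mex{0} = 1
g(7) = mex{0} = 1
g(8) = mex{1} = 0
g(9) = mex{1} = 0
g(10) = mex{0} = 1
So g(10) = 1.
Row C is a plain Nim row of size 14, so its Grundy value is 14.
Row D is a plain Nim row of size 7, so its Grundy value is 7.
By the Sprague-Grundy theorem, the Grundy value of a sum of independent games is the XOR of the component values.
Combined value = 2 ⊕ 1 ⊕ 14 ⊕ 7 = 10.

10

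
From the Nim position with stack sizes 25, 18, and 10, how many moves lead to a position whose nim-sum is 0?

1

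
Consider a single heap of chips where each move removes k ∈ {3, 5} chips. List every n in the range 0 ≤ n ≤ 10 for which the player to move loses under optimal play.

Grundy values for subtraction set {3, 5}:
g(0) = mex{} = 0
g(1) = mex{} = 0
g(2) = mex{} = 0
g(3) = mex{0} = 1
g(4) = mex{0} = 1
g(5) = mex{0} = 1
g(6) = mex{0,1} = 2
g(7) = mex{0,1} = 2
g(8) = mex{1} = 0
g(9) = mex{1,2} = 0
g(10) = mex{1,2} = 0
The P-positions (g = 0) in 0..10 are 0, 1, 2, 8, 9, 10.

0, 1, 2, 8, 9, 10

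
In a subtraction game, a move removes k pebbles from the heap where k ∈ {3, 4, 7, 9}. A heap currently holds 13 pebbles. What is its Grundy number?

0

Compute g(0), g(1), … for moves {3, 4, 7, 9}:
k:     0  1  2  3  4  5  6  7  8  9 10 11 12 13
g(k):  0  0  0  1  1  1  2  2  2  3  3  3  0  0
So g(13) = 0.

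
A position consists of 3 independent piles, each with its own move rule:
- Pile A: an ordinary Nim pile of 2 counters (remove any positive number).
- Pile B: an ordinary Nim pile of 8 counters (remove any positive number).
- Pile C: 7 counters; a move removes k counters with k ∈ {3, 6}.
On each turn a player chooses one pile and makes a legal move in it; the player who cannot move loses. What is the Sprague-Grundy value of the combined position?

8

Pile A is a plain Nim pile of size 2, so its Grundy value is 2.
Pile B is a plain Nim pile of size 8, so its Grundy value is 8.
Build the Grundy sequence for pile C with g(k) = mex{g(k−s) : s ∈ {3, 6}, s ≤ k}:
g(0) = mex{} = 0
g(1) = mex{} = 0
g(2) = mex{} = 0
g(3) = mex{0} = 1
g(4) = mex{0} = 1
g(5) = mex{0} = 1
g(6) = mex{0,1} = 2
g(7) = mex{0,1} = 2
So g(7) = 2.
The value of a disjunctive sum is the nim-sum of the parts.
Combined value = 2 XOR 8 XOR 2 = 8.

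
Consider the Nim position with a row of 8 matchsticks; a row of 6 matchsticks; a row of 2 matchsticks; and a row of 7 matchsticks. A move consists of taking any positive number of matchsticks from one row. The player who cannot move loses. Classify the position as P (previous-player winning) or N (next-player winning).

N-position

Compute the nim-sum pairwise:
8 XOR 6 = 14
14 XOR 2 = 12
12 XOR 7 = 11
The nim-sum is 11 ≠ 0, so this is an N-position: the player to move can win.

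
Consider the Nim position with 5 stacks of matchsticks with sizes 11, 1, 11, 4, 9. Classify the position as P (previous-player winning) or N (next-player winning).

N-position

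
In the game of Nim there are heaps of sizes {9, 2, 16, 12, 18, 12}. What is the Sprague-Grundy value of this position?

Compute the nim-sum pairwise:
9 ^ 2 = 11
11 ^ 16 = 27
27 ^ 12 = 23
23 ^ 18 = 5
5 ^ 12 = 9

9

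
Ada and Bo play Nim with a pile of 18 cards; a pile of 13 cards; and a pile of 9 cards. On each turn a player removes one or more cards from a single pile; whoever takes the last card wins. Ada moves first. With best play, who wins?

Bitwise XOR of the heap sizes:
  10010  (18)
  01101  (13)
  01001  (9)
  -----
  10110  (22)
The nim-sum is 22 ≠ 0, so this is an N-position: the player to move can win; Ada has a winning move.

Ada wins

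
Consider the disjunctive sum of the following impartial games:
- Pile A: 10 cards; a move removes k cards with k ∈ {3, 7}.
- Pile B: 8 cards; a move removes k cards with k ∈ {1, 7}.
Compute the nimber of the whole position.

0

For pile A, compute g(0), g(1), … with moves {3, 7}:
g(0) = mex{} = 0
g(1) = mex{} = 0
g(2) = mex{} = 0
g(3) = mex{0} = 1
g(4) = mex{0} = 1
g(5) = mex{0} = 1
g(6) = mex{1} = 0
g(7) = mex{0,1} = 2
g(8) = mex{0,1} = 2
g(9) = mex{0} = 1
g(10) = mex{1,2} = 0
So g(10) = 0.
Build the Grundy sequence for pile B with g(k) = mex{g(k−s) : s ∈ {1, 7}, s ≤ k}:
k:     0  1  2  3  4  5  6  7  8
g(k):  0  1  0  1  0  1  0  1  0
So g(8) = 0.
The value of a disjunctive sum is the nim-sum of the parts.
Combined value = 0 ⊕ 0 = 0.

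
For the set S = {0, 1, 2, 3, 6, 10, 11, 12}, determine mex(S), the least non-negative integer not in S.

The values 0, 1, 2, 3 are all present; 4 is the first non-negative integer missing from the set.

4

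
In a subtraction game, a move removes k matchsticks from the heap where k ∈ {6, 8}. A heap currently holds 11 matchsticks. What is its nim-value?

Compute g(0), g(1), … for moves {6, 8}:
k:     0  1  2  3  4  5  6  7  8  9 10 11
g(k):  0  0  0  0  0  0  1  1  1  1  1  1
So g(11) = 1.

1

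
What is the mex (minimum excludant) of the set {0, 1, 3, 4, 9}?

2

The values 0, 1 are all present; 2 is the first non-negative integer missing from the set.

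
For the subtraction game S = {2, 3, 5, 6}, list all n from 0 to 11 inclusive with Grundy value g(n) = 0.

Grundy values for subtraction set {2, 3, 5, 6}:
g(0) = mex{} = 0
g(1) = mex{} = 0
g(2) = mex{0} = 1
g(3) = mex{0} = 1
g(4) = mex{0,1} = 2
g(5) = mex{0,1} = 2
g(6) = mex{0,1,2} = 3
g(7) = mex{0,1,2} = 3
g(8) = mex{1,2,3} = 0
g(9) = mex{1,2,3} = 0
g(10) = mex{0,2,3} = 1
g(11) = mex{0,2,3} = 1
The P-positions (g = 0) in 0..11 are 0, 1, 8, 9.

0, 1, 8, 9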